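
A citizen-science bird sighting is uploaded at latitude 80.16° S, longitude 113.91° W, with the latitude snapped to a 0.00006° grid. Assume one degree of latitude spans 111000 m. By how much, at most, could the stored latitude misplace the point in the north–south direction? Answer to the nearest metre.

3 metres

With a 0.00006° grid the true value lies within half a step, ±0.00006°/2 = ±3e-05°, of the stored one.
North–south distance: 3e-05° × 111000 m/° = 3.33 m.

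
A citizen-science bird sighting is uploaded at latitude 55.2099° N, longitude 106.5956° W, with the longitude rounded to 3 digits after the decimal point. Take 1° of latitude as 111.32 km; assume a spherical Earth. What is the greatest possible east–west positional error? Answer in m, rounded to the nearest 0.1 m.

Rounding to 3 decimal places leaves the longitude within ±0.0005° of the true value.
One degree of longitude at 55.2099° is 111320 × cos 55.2099° ≈ 111320 × 0.5706 = 63516 m.
East–west error: 0.0005° × 63516 m/° ≈ 31.758 m.

31.8 m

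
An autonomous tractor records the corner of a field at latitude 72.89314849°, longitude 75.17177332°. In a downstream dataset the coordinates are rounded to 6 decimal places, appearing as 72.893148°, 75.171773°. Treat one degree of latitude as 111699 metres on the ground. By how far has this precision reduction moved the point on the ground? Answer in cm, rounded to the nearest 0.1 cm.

5.6 cm

Δlat = 72.89314849 − 72.893148 = +0.00000049°; Δlon = 75.17177332 − 75.171773 = +0.00000032°.
N–S: 0.00000049° × 111699 m/° = 0.0547325 m.
East–west at this latitude: 0.00000032° × 111699 × cos 72.8931° ≈ 0.00000032 × 32856.8 = 0.0105142 m.
Hypotenuse of the two orthogonal shifts: √(0.0547325² + 0.0105142²) = 0.0557333 m.
That is 0.0557333 m = 5.5733 cm.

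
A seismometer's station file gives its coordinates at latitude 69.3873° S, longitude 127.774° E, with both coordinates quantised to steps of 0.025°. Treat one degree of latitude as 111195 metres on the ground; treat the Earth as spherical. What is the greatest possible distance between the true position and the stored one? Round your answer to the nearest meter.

1474 meters

With a 0.025° grid the true value lies within half a step, ±0.025°/2 = ±0.0125°, of the stored one.
Latitude error → 0.0125 × 111195 = 1389.94 m along the meridian.
E–W at 69.3873°: 0.0125° × 111195 × cos 69.3873° = 0.0125 × 111195 × 0.3520 ≈ 489.326 m.
Combining orthogonally: (1389.94² + 489.326²)^½ ≈ 1473.56 m.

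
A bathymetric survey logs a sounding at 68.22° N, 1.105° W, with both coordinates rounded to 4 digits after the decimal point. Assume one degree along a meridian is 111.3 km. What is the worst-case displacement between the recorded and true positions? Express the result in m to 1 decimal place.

5.9 m

Rounding to 4 decimal places leaves each coordinate within ±5e-05° of the true value.
Latitude error → 5e-05 × 111300 = 5.565 m along the meridian.
East–west component at 68.22°: 5e-05° × 111300 × cos 68.22° ≈ 5e-05 × 41297.2 ≈ 2.06486 m.
Worst case both components are at the extreme and orthogonal: √(5.565² + 2.06486²) ≈ 5.93573 m.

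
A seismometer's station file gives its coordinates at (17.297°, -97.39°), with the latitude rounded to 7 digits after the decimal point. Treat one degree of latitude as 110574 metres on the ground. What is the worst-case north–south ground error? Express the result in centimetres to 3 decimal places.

Rounding to 7 decimal places leaves the latitude within ±5e-08° of the true value.
Along the meridian that is 5e-08° × 110574 m/° = 0.0055287 m.
That is 0.0055287 m = 0.55287 cm.

0.553 centimetres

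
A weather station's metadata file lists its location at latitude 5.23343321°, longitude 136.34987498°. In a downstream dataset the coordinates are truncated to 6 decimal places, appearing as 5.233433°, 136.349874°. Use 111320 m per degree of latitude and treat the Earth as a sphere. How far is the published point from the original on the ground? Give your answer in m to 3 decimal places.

0.111 m

Δlat = 5.23343321 − 5.233433 = +0.00000021°; Δlon = 136.34987498 − 136.349874 = +0.00000098°.
N–S: 0.00000021° × 111320 m/° = 0.0233772 m.
E–W at 5.23343°: 0.00000098° × 111320 × cos 5.23343° = 0.00000098 × 111320 × 0.9958 ≈ 0.108639 m.
Hypotenuse of the two orthogonal shifts: √(0.0233772² + 0.108639²) = 0.111126 m.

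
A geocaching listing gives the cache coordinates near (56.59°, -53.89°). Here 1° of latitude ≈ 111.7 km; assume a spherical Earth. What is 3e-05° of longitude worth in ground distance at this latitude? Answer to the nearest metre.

3e-05° of longitude at 56.59° is 3e-05 × 111700 × cos 56.59° ≈ 3e-05 × 61505 = 1.84515 m.

2 metres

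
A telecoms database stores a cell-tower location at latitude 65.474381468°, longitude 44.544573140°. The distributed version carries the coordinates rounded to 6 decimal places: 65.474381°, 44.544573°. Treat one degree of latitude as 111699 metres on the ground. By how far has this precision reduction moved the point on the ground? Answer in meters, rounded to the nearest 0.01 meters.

Δlat = 65.474381468 − 65.474381 = +0.000000468°; Δlon = 44.544573140 − 44.544573 = +0.000000140°.
N–S: 0.000000468° × 111699 m/° = 0.0522751 m.
E–W at 65.4744°: 0.000000140° × 111699 × cos 65.4744° = 0.000000140 × 111699 × 0.4151 ≈ 0.00649128 m.
Combined displacement = (0.0522751² + 0.00649128²)^½ ≈ 0.0526766 m.

0.05 meters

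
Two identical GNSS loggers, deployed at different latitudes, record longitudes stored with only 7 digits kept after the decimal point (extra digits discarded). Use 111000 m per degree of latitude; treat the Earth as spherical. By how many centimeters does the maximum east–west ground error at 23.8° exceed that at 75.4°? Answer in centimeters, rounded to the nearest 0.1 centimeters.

0.7 centimeters

Truncating at 7 decimal places can drop up to a full unit in the last place, so the longitude may be off by as much as 1e-07°.
At 23.8°: 1e-07° × 111000 × cos 23.8° = 1e-07 × 111000 × 0.9150 ≈ 0.010156 m.
Error at 75.4° = 1e-07° × 111000 × cos 75.4° ≈ 0.0111 × 0.2521 = 0.002798 m.
So the lower-latitude error exceeds the higher by 0.010156 − 0.002798 = 0.0073581 m.
That is 0.00735808 m = 0.73581 cm.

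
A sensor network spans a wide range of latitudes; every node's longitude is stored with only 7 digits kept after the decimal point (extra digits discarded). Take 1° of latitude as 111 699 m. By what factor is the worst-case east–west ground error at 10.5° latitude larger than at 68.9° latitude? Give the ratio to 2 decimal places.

Truncating at 7 decimal places can drop up to a full unit in the last place, so the longitude may be off by as much as 1e-07°.
At 10.5°: 1e-07° × 111699 × cos 10.5° = 1e-07 × 111699 × 0.9833 ≈ 0.010983 m.
Error at 68.9° = 1e-07° × 111699 × cos 68.9° ≈ 0.01117 × 0.3600 = 0.0040211 m.
Ratio: 0.010983 / 0.0040211 = cos 10.5° / cos 68.9° ≈ 2.7313.

2.73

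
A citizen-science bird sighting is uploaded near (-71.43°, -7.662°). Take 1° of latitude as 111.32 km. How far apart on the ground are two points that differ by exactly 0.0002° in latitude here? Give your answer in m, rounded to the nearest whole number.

0.0002° × 111320 m/° = 22.264 m.

22 m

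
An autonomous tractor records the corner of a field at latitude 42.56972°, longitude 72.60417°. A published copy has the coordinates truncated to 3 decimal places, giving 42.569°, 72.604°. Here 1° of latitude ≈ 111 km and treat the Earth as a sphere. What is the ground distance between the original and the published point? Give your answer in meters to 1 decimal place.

The latitude changed by +0.00072° and the longitude by +0.00017°.
North–south shift: 0.00072 × 111000 = 79.92 m.
East–west at this latitude: 0.00017° × 111000 × cos 42.569° ≈ 0.00017 × 81747.4 = 13.8971 m.
Hypotenuse of the two orthogonal shifts: √(79.92² + 13.8971²) = 81.1193 m.

81.1 meters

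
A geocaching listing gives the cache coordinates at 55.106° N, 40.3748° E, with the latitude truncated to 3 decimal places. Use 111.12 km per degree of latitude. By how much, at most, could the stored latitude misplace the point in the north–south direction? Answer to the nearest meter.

Truncating at 3 decimal places can drop up to a full unit in the last place, so the latitude may be off by as much as 0.001°.
North–south distance: 0.001° × 111120 m/° = 111.12 m.

111 meters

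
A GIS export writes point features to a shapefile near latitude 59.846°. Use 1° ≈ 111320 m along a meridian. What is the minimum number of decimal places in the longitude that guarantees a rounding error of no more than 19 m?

4 decimal places

At 59.846° one degree of longitude covers 111320 × cos 59.846° ≈ 111320 × 0.5023 ≈ 55918.9 m.
N decimal places → at most half a unit in the last place, 0.5 × 10⁻ᴺ° = 55918.9/2 × 10⁻ᴺ m.
Setting 27959.5 × 10⁻ᴺ ≤ 19 gives 10ᴺ ≥ 1472, i.e. N ≥ 3.17.
At 3 places the error can reach 28 m, but 4 places keeps it to 2.8 m.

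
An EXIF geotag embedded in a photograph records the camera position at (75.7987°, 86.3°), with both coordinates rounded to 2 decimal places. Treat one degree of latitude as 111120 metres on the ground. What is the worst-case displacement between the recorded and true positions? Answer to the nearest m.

Rounding to 2 decimal places leaves each coordinate within ±0.005° of the true value.
Latitude error → 0.005 × 111120 = 555.6 m along the meridian.
Longitude error → 0.005 × 111120 × cos 75.7987° = 0.005 × 111120 × 0.2453 ≈ 136.305 m.
The two errors are perpendicular, so the maximum displacement is √(555.6² + 136.305²) ≈ 572.076 m.

572 m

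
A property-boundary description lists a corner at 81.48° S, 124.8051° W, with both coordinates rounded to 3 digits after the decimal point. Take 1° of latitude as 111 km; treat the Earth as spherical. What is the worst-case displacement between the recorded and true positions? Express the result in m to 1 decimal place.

56.1 m

Rounding to 3 decimal places leaves each coordinate within ±0.0005° of the true value.
Latitude error → 0.0005 × 111000 = 55.5 m along the meridian.
East–west component at 81.48°: 0.0005° × 111000 × cos 81.48° ≈ 0.0005 × 16445.2 ≈ 8.22258 m.
Combining orthogonally: (55.5² + 8.22258²)^½ ≈ 56.1058 m.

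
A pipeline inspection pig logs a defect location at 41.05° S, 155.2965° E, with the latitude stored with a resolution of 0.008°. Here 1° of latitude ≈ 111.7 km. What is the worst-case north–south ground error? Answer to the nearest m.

With a 0.008° grid the true value lies within half a step, ±0.008°/2 = ±0.004°, of the stored one.
Along the meridian that is 0.004° × 111700 m/° = 446.8 m.

447 m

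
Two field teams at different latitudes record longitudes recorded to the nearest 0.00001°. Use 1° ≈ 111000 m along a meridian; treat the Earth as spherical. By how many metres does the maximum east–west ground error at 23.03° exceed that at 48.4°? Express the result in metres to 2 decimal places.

Rounding to 5 decimal places leaves the longitude within ±5e-06° of the true value.
At 23.03°: 5e-06° × 111000 × cos 23.03° = 5e-06 × 111000 × 0.9203 ≈ 0.51077 m.
Error at 48.4° = 5e-06° × 111000 × cos 48.4° ≈ 0.555 × 0.6639 = 0.36848 m.
Difference: 0.51077 − 0.36848 = 0.14229 m.

0.14 metres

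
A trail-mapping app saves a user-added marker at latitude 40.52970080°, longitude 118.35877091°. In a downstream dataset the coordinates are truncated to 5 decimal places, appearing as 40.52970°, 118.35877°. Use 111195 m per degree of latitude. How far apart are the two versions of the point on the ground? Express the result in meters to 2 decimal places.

Δlat = 40.52970080 − 40.52970 = +0.00000080°; Δlon = 118.35877091 − 118.35877 = +0.00000091°.
N–S: 0.00000080° × 111195 m/° = 0.088956 m.
East–west at this latitude: 0.00000091° × 111195 × cos 40.5297° ≈ 0.00000091 × 84515.9 = 0.0769095 m.
Combined displacement = (0.088956² + 0.0769095²)^½ ≈ 0.117594 m.

0.12 meters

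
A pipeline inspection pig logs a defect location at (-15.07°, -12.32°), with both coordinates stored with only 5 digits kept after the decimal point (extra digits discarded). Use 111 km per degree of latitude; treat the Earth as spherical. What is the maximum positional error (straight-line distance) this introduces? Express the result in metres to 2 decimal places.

1.54 metres

Truncating at 5 decimal places can drop up to a full unit in the last place, so each coordinate may be off by as much as 1e-05°.
North–south component: 1e-05° × 111000 = 1.11 m.
East–west component at 15.07°: 1e-05° × 111000 × cos 15.07° ≈ 1e-05 × 107183 ≈ 1.07183 m.
The two errors are perpendicular, so the maximum displacement is √(1.11² + 1.07183²) ≈ 1.54302 m.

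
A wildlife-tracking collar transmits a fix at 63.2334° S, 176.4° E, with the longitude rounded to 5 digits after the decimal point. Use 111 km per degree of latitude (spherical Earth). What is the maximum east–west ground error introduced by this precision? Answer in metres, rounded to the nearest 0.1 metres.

0.2 metres

Rounding to 5 decimal places leaves the longitude within ±5e-06° of the true value.
Parallels shrink by cos φ, so at 63.2334° a degree of longitude is 111000 × 0.4504 ≈ 49989.6 m.
So at most 5e-06° × 49989.6 ≈ 0.249948 m east–west.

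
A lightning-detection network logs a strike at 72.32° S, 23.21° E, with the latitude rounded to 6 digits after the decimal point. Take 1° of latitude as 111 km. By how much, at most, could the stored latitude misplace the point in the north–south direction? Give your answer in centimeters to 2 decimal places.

5.55 centimeters

Rounding to 6 decimal places leaves the latitude within ±5e-07° of the true value.
North–south distance: 5e-07° × 111000 m/° = 0.0555 m.
That is 0.0555 m = 5.55 cm.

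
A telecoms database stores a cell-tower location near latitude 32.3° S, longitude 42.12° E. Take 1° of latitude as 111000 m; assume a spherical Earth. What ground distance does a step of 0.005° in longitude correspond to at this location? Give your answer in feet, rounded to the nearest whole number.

1539 feet

One degree of longitude here spans 111000 × cos 32.3° = 111000 × 0.8453 ≈ 93824.1 m; 0.005° of that is 469.12 m.
In feet: 469.12 m ÷ 0.3048 ≈ 1539.1 ft.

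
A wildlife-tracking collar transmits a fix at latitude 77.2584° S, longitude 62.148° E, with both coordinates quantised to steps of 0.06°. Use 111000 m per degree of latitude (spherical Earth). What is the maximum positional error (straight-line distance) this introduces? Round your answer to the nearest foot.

With a 0.06° grid the true value lies within half a step, ±0.06°/2 = ±0.03°, of the stored one.
Latitude error → 0.03 × 111000 = 3330 m along the meridian.
East–west component at 77.2584°: 0.03° × 111000 × cos 77.2584° ≈ 0.03 × 24481.5 ≈ 734.446 m.
The two errors are perpendicular, so the maximum displacement is √(3330² + 734.446²) ≈ 3410.03 m.
In feet: 3410.03 m ÷ 0.3048 ≈ 11188 ft.

11188 feet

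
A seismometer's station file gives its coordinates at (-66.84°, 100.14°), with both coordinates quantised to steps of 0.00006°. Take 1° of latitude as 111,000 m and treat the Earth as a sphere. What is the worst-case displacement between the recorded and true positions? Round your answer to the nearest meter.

4 meters

With a 0.00006° grid the true value lies within half a step, ±0.00006°/2 = ±3e-05°, of the stored one.
North–south component: 3e-05° × 111000 = 3.33 m.
Longitude error → 3e-05 × 111000 × cos 66.84° = 3e-05 × 111000 × 0.3933 ≈ 1.30969 m.
Worst case both components are at the extreme and orthogonal: √(3.33² + 1.30969²) ≈ 3.57829 m.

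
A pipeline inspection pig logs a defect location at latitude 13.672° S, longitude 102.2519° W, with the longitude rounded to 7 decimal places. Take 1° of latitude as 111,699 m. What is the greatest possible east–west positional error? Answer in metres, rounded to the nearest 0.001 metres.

Rounding to 7 decimal places leaves the longitude within ±5e-08° of the true value.
One degree of longitude at 13.672° is 111699 × cos 13.672° ≈ 111699 × 0.9717 = 108534 m.
So at most 5e-08° × 108534 ≈ 0.0054267 m east–west.

0.005 metres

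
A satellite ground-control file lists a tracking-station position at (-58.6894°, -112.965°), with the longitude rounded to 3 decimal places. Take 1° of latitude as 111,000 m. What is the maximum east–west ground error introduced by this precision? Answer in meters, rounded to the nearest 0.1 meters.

28.8 meters

Rounding to 3 decimal places leaves the longitude within ±0.0005° of the true value.
One degree of longitude at 58.6894° is 111000 × cos 58.6894° ≈ 111000 × 0.5197 = 57684.2 m.
East–west error: 0.0005° × 57684.2 m/° ≈ 28.8421 m.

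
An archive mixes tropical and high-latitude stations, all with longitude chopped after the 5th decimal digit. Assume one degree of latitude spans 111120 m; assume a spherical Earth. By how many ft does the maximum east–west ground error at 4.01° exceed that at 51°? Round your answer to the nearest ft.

1 ft

Truncating at 5 decimal places can drop up to a full unit in the last place, so the longitude may be off by as much as 1e-05°.
At 4.01°: 1e-05° × 111120 × cos 4.01° = 1e-05 × 111120 × 0.9976 ≈ 1.1085 m.
Error at 51° = 1e-05° × 111120 × cos 51° ≈ 1.1112 × 0.6293 = 0.6993 m.
So the lower-latitude error exceeds the higher by 1.1085 − 0.6993 = 0.40918 m.
In feet: 0.409179 m ÷ 0.3048 ≈ 1.3425 ft.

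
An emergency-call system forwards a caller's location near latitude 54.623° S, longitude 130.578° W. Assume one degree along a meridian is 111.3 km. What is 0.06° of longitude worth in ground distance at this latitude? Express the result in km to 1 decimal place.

3.9 km

One degree of longitude here spans 111300 × cos 54.623° = 111300 × 0.5790 ≈ 64437.6 m; 0.06° of that is 3866.25 m.
That is 3866.25 m = 3.8663 km.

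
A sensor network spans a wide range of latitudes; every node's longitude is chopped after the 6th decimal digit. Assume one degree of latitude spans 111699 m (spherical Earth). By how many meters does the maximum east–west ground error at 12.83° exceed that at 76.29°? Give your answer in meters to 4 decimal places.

Truncating at 6 decimal places can drop up to a full unit in the last place, so the longitude may be off by as much as 1e-06°.
At 12.83°: 1e-06° × 111699 × cos 12.83° = 1e-06 × 111699 × 0.9750 ≈ 0.10891 m.
At 76.29°: 1e-06° × 111699 × cos 76.29° = 1e-06 × 111699 × 0.2370 ≈ 0.026474 m.
So the lower-latitude error exceeds the higher by 0.10891 − 0.026474 = 0.082437 m.

0.0824 meters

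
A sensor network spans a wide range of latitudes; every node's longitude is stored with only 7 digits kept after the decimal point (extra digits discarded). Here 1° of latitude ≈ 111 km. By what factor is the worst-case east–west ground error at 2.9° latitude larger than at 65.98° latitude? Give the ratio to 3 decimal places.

2.454

Truncating at 7 decimal places can drop up to a full unit in the last place, so the longitude may be off by as much as 1e-07°.
At 2.9°: 1e-07° × 111000 × cos 2.9° = 1e-07 × 111000 × 0.9987 ≈ 0.011086 m.
At 65.98°: 1e-07° × 111000 × cos 65.98° = 1e-07 × 111000 × 0.4071 ≈ 0.0045183 m.
The ratio reduces to cos 2.9° / cos 65.98° = 0.9987/0.4071 ≈ 2.4535.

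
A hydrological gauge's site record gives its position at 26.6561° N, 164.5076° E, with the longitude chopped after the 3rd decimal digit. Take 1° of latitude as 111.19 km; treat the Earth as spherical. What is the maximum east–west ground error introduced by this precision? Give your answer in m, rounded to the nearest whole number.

99 m

Truncating at 3 decimal places can drop up to a full unit in the last place, so the longitude may be off by as much as 0.001°.
Parallels shrink by cos φ, so at 26.6561° a degree of longitude is 111190 × 0.8937 ≈ 99372.2 m.
So at most 0.001° × 99372.2 ≈ 99.3722 m east–west.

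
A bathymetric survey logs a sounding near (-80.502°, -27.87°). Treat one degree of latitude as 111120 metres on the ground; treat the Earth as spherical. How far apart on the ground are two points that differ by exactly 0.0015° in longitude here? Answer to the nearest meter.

At 80.502° a degree of longitude is 111120 × cos 80.502° ≈ 18336.3 m, so 0.0015° corresponds to 27.5044 m.

28 meters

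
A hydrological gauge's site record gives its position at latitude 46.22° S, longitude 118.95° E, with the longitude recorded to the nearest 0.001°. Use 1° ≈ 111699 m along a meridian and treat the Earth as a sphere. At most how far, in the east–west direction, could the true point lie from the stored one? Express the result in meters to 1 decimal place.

Rounding to 3 decimal places leaves the longitude within ±0.0005° of the true value.
Parallels shrink by cos φ, so at 46.22° a degree of longitude is 111699 × 0.6919 ≈ 77283.6 m.
East–west error: 0.0005° × 77283.6 m/° ≈ 38.6418 m.

38.6 meters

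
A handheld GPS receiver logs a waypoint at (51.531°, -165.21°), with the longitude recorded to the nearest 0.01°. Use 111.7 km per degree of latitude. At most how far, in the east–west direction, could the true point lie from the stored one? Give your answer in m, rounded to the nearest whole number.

347 m

Rounding to 2 decimal places leaves the longitude within ±0.005° of the true value.
At latitude 51.531° a degree of longitude spans 111700 m × cos 51.531° = 111700 × 0.6221 ≈ 69487.6 m.
East–west error: 0.005° × 69487.6 m/° ≈ 347.438 m.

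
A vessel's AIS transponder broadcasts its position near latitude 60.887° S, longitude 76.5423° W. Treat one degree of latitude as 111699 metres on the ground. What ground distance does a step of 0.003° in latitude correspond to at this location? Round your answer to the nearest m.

0.003° × 111699 m/° = 335.097 m.

335 m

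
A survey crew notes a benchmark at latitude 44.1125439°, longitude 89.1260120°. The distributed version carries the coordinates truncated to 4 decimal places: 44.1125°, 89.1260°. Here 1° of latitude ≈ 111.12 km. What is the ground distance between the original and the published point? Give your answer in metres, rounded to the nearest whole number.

5 metres

The latitude changed by +0.0000439° and the longitude by +0.0000120°.
North–south shift: 0.0000439 × 111120 = 4.87817 m.
E–W at 44.1125°: 0.0000120° × 111120 × cos 44.1125° = 0.0000120 × 111120 × 0.7180 ≈ 0.957376 m.
Distance: √(4.87817² + 0.957376²) ≈ 4.97123 m.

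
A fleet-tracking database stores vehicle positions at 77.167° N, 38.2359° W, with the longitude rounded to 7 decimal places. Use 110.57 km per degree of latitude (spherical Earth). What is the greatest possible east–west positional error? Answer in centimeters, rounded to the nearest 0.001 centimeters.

Rounding to 7 decimal places leaves the longitude within ±5e-08° of the true value.
One degree of longitude at 77.167° is 110570 × cos 77.167° ≈ 110570 × 0.2221 = 24558.7 m.
Maximum E–W displacement: 5e-08 × 24558.7 = 0.00122794 m.
That is 0.00122794 m = 0.12279 cm.

0.123 centimeters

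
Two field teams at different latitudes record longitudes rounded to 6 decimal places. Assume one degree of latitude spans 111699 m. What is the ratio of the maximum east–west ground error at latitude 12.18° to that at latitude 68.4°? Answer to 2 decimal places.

2.66

Rounding to 6 decimal places leaves the longitude within ±5e-07° of the true value.
Error at 12.18° = 5e-07° × 111699 × cos 12.18° ≈ 0.055849 × 0.9775 = 0.054592 m.
Error at 68.4° = 5e-07° × 111699 × cos 68.4° ≈ 0.055849 × 0.3681 = 0.02056 m.
Ratio: 0.054592 / 0.02056 = cos 12.18° / cos 68.4° ≈ 2.6553.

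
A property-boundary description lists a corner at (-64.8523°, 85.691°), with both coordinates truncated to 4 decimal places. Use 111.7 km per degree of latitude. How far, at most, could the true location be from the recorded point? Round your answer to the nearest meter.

Truncating at 4 decimal places can drop up to a full unit in the last place, so each coordinate may be off by as much as 0.0001°.
Latitude error → 0.0001 × 111700 = 11.17 m along the meridian.
E–W at 64.8523°: 0.0001° × 111700 × cos 64.8523° = 0.0001 × 111700 × 0.4250 ≈ 4.74673 m.
The two errors are perpendicular, so the maximum displacement is √(11.17² + 4.74673²) ≈ 12.1367 m.

12 meters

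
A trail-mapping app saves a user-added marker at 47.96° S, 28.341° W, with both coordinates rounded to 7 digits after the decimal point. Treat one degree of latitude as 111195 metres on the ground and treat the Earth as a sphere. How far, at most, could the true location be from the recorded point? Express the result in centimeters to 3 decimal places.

Rounding to 7 decimal places leaves each coordinate within ±5e-08° of the true value.
North–south component: 5e-08° × 111195 = 0.00555975 m.
E–W at 47.96°: 5e-08° × 111195 × cos 47.96° = 5e-08 × 111195 × 0.6696 ≈ 0.00372308 m.
Combining orthogonally: (0.00555975² + 0.00372308²)^½ ≈ 0.0066912 m.
That is 0.0066912 m = 0.66912 cm.

0.669 centimeters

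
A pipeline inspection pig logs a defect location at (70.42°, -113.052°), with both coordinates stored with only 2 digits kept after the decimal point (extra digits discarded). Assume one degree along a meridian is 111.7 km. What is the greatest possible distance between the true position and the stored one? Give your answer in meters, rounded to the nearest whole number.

Truncating at 2 decimal places can drop up to a full unit in the last place, so each coordinate may be off by as much as 0.01°.
Latitude error → 0.01 × 111700 = 1117 m along the meridian.
Longitude error → 0.01 × 111700 × cos 70.42° = 0.01 × 111700 × 0.3351 ≈ 374.332 m.
Worst case both components are at the extreme and orthogonal: √(1117² + 374.332²) ≈ 1178.05 m.

1178 meters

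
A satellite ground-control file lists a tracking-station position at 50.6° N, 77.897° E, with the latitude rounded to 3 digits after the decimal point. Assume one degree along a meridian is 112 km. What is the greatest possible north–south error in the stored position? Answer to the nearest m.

56 m

Rounding to 3 decimal places leaves the latitude within ±0.0005° of the true value.
Along the meridian that is 0.0005° × 112000 m/° = 56 m.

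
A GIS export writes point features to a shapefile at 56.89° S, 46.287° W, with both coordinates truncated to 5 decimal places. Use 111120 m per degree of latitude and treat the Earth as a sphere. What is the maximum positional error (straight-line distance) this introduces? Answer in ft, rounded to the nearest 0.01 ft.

Truncating at 5 decimal places can drop up to a full unit in the last place, so each coordinate may be off by as much as 1e-05°.
Latitude error → 1e-05 × 111120 = 1.1112 m along the meridian.
E–W at 56.89°: 1e-05° × 111120 × cos 56.89° = 1e-05 × 111120 × 0.5462 ≈ 0.606991 m.
The two errors are perpendicular, so the maximum displacement is √(1.1112² + 0.606991²) ≈ 1.26618 m.
In feet: 1.26618 m ÷ 0.3048 ≈ 4.1541 ft.

4.15 ft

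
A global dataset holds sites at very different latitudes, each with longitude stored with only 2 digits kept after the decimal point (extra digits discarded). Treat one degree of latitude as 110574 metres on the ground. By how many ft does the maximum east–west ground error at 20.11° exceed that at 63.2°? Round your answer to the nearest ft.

Truncating at 2 decimal places can drop up to a full unit in the last place, so the longitude may be off by as much as 0.01°.
At 20.11°: 0.01° × 110574 × cos 20.11° = 0.01 × 110574 × 0.9390 ≈ 1038.3 m.
Error at 63.2° = 0.01° × 110574 × cos 63.2° ≈ 1105.7 × 0.4509 = 498.55 m.
Difference: 1038.3 − 498.55 = 539.77 m.
In feet: 539.774 m ÷ 0.3048 ≈ 1770.9 ft.

1771 ft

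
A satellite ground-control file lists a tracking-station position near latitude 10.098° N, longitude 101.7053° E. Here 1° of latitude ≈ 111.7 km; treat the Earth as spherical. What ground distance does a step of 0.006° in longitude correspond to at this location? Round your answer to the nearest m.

660 m

One degree of longitude here spans 111700 × cos 10.098° = 111700 × 0.9845 ≈ 109970 m; 0.006° of that is 659.818 m.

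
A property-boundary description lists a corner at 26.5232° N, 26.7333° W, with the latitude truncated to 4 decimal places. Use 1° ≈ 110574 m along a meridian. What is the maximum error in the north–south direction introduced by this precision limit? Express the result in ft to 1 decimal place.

36.3 ft

Truncating at 4 decimal places can drop up to a full unit in the last place, so the latitude may be off by as much as 0.0001°.
Along the meridian that is 0.0001° × 110574 m/° = 11.0574 m.
Converting: 11.0574 m × 3.2808 ft/m ≈ 36.278 ft.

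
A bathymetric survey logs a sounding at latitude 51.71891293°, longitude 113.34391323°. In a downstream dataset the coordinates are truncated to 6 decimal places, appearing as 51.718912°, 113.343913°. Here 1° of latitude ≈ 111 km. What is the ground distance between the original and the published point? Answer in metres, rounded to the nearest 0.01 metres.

The latitude changed by +0.00000093° and the longitude by +0.00000023°.
N–S: 0.00000093° × 111000 m/° = 0.10323 m.
East–west at this latitude: 0.00000023° × 111000 × cos 51.7189° ≈ 0.00000023 × 68766.7 = 0.0158163 m.
Distance: √(0.10323² + 0.0158163²) ≈ 0.104435 m.

0.10 metres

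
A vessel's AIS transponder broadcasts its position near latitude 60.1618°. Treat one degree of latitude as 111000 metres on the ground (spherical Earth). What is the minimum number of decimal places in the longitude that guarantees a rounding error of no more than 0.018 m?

At 60.1618° one degree of longitude covers 111000 × cos 60.1618° ≈ 111000 × 0.4976 ≈ 55228.3 m.
N decimal places → at most half a unit in the last place, 0.5 × 10⁻ᴺ° = 55228.3/2 × 10⁻ᴺ m.
Need 0.5 × 55228.3 × 10⁻ᴺ ≤ 0.018 → 10⁻ᴺ ≤ 6.518e-07, so N ≥ 6.19.
N = 6 would give 0.0276 m (too coarse); N = 7 gives 0.00276 m ≤ 0.018 m.

7 decimal places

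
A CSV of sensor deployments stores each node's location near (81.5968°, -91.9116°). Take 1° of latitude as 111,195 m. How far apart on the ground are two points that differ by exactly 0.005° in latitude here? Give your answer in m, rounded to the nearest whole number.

556 m

0.005° × 111195 m/° = 555.975 m.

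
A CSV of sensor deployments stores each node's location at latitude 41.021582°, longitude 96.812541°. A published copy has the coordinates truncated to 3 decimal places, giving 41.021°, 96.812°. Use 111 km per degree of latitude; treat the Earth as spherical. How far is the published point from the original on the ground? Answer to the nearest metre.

The latitude changed by +0.000582° and the longitude by +0.000541°.
North–south shift: 0.000582 × 111000 = 64.602 m.
E–W at 41.021°: 0.000541° × 111000 × cos 41.021° = 0.000541 × 111000 × 0.7545 ≈ 45.3066 m.
Hypotenuse of the two orthogonal shifts: √(64.602² + 45.3066²) = 78.9057 m.

79 metres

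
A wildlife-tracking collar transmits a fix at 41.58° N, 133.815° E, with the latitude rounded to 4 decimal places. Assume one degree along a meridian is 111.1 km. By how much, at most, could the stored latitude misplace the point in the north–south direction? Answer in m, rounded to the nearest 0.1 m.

5.6 m

Rounding to 4 decimal places leaves the latitude within ±5e-05° of the true value.
So the N–S error is at most 5e-05 × 111100 = 5.555 m.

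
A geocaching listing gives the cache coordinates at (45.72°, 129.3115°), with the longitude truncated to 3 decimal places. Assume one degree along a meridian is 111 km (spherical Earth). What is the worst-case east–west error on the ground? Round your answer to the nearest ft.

254 ft

Truncating at 3 decimal places can drop up to a full unit in the last place, so the longitude may be off by as much as 0.001°.
Parallels shrink by cos φ, so at 45.72° a degree of longitude is 111000 × 0.6982 ≈ 77496.4 m.
So at most 0.001° × 77496.4 ≈ 77.4964 m east–west.
Converting: 77.4964 m × 3.2808 ft/m ≈ 254.25 ft.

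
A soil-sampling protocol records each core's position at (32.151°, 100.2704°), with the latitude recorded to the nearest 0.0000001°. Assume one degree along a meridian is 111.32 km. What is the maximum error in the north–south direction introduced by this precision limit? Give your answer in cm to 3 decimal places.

Rounding to 7 decimal places leaves the latitude within ±5e-08° of the true value.
Along the meridian that is 5e-08° × 111320 m/° = 0.005566 m.
That is 0.005566 m = 0.5566 cm.

0.557 cm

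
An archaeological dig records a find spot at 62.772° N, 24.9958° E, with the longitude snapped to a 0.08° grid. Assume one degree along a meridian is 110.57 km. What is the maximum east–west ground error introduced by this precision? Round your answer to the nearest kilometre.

2 kilometres

With a 0.08° grid the true value lies within half a step, ±0.08°/2 = ±0.04°, of the stored one.
Parallels shrink by cos φ, so at 62.772° a degree of longitude is 110570 × 0.4575 ≈ 50589.4 m.
Maximum E–W displacement: 0.04 × 50589.4 = 2023.57 m.
That is 2023.57 m = 2.0236 km.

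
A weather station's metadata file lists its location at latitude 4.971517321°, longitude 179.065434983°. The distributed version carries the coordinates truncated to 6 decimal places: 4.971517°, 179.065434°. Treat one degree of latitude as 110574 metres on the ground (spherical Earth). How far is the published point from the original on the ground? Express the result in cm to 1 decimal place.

11.4 cm

Δlat = 4.971517321 − 4.971517 = +0.000000321°; Δlon = 179.065434983 − 179.065434 = +0.000000983°.
North–south shift: 0.000000321 × 110574 = 0.0354943 m.
East–west at this latitude: 0.000000983° × 110574 × cos 4.97152° ≈ 0.000000983 × 110158 = 0.108285 m.
Distance: √(0.0354943² + 0.108285²) ≈ 0.113954 m.
That is 0.113954 m = 11.395 cm.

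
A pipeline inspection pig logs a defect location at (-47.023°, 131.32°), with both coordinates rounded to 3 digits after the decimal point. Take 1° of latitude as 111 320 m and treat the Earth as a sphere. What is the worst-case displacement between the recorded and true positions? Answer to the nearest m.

67 m

Rounding to 3 decimal places leaves each coordinate within ±0.0005° of the true value.
North–south component: 0.0005° × 111320 = 55.66 m.
East–west component at 47.023°: 0.0005° × 111320 × cos 47.023° ≈ 0.0005 × 75887.4 ≈ 37.9437 m.
The two errors are perpendicular, so the maximum displacement is √(55.66² + 37.9437²) ≈ 67.3629 m.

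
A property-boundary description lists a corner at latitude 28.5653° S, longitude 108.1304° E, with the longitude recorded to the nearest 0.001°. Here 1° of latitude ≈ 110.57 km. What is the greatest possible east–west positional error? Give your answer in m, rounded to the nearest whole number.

49 m

Rounding to 3 decimal places leaves the longitude within ±0.0005° of the true value.
At latitude 28.5653° a degree of longitude spans 110570 m × cos 28.5653° = 110570 × 0.8783 ≈ 97110.6 m.
East–west error: 0.0005° × 97110.6 m/° ≈ 48.5553 m.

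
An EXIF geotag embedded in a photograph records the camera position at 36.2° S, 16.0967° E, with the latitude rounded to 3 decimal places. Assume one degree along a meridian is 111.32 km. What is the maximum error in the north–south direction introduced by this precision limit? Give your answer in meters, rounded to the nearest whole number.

56 meters

Rounding to 3 decimal places leaves the latitude within ±0.0005° of the true value.
Along the meridian that is 0.0005° × 111320 m/° = 55.66 m.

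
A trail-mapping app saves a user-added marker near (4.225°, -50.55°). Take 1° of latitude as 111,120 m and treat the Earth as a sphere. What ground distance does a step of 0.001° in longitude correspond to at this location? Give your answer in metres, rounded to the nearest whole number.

111 metres

One degree of longitude here spans 111120 × cos 4.225° = 111120 × 0.9973 ≈ 110818 m; 0.001° of that is 110.818 m.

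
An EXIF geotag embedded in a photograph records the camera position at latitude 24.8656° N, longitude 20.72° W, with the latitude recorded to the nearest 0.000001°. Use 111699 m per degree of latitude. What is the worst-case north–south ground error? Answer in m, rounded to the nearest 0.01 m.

Rounding to 6 decimal places leaves the latitude within ±5e-07° of the true value.
Along the meridian that is 5e-07° × 111699 m/° = 0.0558495 m.

0.06 m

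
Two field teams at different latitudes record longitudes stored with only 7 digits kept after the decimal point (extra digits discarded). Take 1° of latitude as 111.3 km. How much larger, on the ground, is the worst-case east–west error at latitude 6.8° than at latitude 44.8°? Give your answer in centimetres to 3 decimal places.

Truncating at 7 decimal places can drop up to a full unit in the last place, so the longitude may be off by as much as 1e-07°.
Error at 6.8° = 1e-07° × 111300 × cos 6.8° ≈ 0.01113 × 0.9930 = 0.011052 m.
At 44.8°: 1e-07° × 111300 × cos 44.8° = 1e-07 × 111300 × 0.7096 ≈ 0.0078975 m.
Difference: 0.011052 − 0.0078975 = 0.0031542 m.
That is 0.00315418 m = 0.31542 cm.

0.315 centimetres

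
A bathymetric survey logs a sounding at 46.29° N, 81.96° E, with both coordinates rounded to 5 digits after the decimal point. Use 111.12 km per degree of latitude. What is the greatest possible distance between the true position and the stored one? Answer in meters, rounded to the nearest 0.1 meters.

Rounding to 5 decimal places leaves each coordinate within ±5e-06° of the true value.
North–south component: 5e-06° × 111120 = 0.5556 m.
Longitude error → 5e-06 × 111120 × cos 46.29° = 5e-06 × 111120 × 0.6910 ≈ 0.383924 m.
Worst case both components are at the extreme and orthogonal: √(0.5556² + 0.383924²) ≈ 0.675344 m.

0.7 meters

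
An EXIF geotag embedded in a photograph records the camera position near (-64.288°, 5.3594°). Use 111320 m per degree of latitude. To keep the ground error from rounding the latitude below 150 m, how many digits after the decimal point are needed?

3 decimal places

One degree of latitude covers 111320 m.
With N decimal places the half-ulp bound is 0.5·10⁻ᴺ°, or 0.5·10⁻ᴺ × 111320 m on the ground.
Need 0.5 × 111320 × 10⁻ᴺ ≤ 150 → 10⁻ᴺ ≤ 2.695e-03, so N ≥ 2.57.
At 2 places the error can reach 557 m, but 3 places keeps it to 55.7 m.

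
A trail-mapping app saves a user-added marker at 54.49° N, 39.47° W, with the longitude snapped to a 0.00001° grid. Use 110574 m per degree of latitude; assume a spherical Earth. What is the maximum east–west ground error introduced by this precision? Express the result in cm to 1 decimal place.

With a 0.00001° grid the true value lies within half a step, ±0.00001°/2 = ±5e-06°, of the stored one.
One degree of longitude at 54.49° is 110574 × cos 54.49° ≈ 110574 × 0.5808 = 64226.4 m.
Maximum E–W displacement: 5e-06 × 64226.4 = 0.321132 m.
That is 0.321132 m = 32.113 cm.

32.1 cm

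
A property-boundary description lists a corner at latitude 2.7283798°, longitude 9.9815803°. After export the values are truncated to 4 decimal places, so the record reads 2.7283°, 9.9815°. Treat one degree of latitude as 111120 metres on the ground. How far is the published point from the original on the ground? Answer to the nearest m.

13 m

The latitude changed by +0.0000798° and the longitude by +0.0000803°.
N–S: 0.0000798° × 111120 m/° = 8.86738 m.
E–W at 2.7283°: 0.0000803° × 111120 × cos 2.7283° = 0.0000803 × 111120 × 0.9989 ≈ 8.91282 m.
Hypotenuse of the two orthogonal shifts: √(8.86738² + 8.91282²) = 12.5725 m.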